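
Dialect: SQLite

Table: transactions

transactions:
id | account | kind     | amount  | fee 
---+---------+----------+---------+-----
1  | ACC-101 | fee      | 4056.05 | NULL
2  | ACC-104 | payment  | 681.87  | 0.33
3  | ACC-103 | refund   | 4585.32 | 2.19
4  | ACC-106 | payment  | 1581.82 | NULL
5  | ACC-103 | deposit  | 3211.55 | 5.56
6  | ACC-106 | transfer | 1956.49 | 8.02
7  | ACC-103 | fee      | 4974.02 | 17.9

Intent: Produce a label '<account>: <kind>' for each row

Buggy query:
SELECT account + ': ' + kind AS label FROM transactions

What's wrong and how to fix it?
Bug: SQLite uses || for string concatenation; + coerces text to numbers (yielding 0)

Fix: Use the || operator for string concatenation

Corrected query:
SELECT account || ': ' || kind AS label FROM transactions

Result:
label            
-----------------
ACC-101: fee     
ACC-104: payment 
ACC-103: refund  
ACC-106: payment 
ACC-103: deposit 
ACC-106: transfer
ACC-103: fee     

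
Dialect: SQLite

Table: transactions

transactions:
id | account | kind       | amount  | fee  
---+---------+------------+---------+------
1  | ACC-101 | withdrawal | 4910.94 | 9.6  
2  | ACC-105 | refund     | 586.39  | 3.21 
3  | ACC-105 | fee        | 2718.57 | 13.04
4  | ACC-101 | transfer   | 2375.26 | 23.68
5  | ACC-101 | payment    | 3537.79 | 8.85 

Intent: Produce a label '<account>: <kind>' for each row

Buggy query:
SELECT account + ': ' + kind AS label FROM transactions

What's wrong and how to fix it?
Bug: SQLite uses || for string concatenation; + coerces text to numbers (yielding 0)

Fix: Replace + with || to concatenate text

Corrected query:
SELECT account || ': ' || kind AS label FROM transactions

Result:
label              
-------------------
ACC-101: withdrawal
ACC-105: refund    
ACC-105: fee       
ACC-101: transfer  
ACC-101: payment   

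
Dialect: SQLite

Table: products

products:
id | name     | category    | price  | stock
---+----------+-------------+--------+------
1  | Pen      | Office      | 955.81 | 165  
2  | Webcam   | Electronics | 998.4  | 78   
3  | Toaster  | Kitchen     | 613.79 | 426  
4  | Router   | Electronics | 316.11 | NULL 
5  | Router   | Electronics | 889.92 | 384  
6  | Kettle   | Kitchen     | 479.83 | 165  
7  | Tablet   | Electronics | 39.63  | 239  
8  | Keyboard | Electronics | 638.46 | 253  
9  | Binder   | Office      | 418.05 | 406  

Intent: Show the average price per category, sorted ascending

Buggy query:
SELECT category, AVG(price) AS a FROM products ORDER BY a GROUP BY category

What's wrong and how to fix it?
Bug: ORDER BY appears before GROUP BY; SQL clause order requires GROUP BY first

Fix: Reorder: SELECT … FROM … GROUP BY … ORDER BY …

Corrected query:
SELECT category, AVG(price) AS a FROM products GROUP BY category ORDER BY a

Result:
category    | a      
------------+--------
Kitchen     | 546.81 
Electronics | 576.504
Office      | 686.93 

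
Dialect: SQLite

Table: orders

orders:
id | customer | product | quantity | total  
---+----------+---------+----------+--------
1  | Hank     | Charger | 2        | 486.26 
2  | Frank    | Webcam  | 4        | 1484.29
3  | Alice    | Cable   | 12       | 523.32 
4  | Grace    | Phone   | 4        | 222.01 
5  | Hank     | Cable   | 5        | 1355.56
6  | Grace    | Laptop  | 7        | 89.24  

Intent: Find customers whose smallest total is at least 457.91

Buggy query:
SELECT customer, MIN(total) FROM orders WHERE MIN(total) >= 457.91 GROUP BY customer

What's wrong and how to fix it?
Bug: MIN() in WHERE is a misuse of aggregate

Fix: Use HAVING for the per-group MIN condition

Corrected query:
SELECT customer, MIN(total) FROM orders GROUP BY customer HAVING MIN(total) >= 457.91

Result:
customer | MIN(total)
---------+-----------
Alice    | 523.32    
Frank    | 1484.29   
Hank     | 486.26    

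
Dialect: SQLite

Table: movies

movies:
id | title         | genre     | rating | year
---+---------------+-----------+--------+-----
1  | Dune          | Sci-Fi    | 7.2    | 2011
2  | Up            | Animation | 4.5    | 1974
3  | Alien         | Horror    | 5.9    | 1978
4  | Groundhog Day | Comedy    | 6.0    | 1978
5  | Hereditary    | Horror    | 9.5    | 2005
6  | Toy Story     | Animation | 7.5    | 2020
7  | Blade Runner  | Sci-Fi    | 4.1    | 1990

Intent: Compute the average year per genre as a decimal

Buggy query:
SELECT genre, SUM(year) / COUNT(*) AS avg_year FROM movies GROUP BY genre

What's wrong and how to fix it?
Bug: SUM(year) and COUNT(*) are both integers; the division truncates the fractional part

Fix: Multiply by 1.0 (or CAST to REAL) to force floating-point division

Corrected query:
SELECT genre, SUM(year) * 1.0 / COUNT(*) AS avg_year FROM movies GROUP BY genre

Result:
genre     | avg_year
----------+---------
Animation | 1997    
Comedy    | 1978    
Horror    | 1991.5  
Sci-Fi    | 2000.5  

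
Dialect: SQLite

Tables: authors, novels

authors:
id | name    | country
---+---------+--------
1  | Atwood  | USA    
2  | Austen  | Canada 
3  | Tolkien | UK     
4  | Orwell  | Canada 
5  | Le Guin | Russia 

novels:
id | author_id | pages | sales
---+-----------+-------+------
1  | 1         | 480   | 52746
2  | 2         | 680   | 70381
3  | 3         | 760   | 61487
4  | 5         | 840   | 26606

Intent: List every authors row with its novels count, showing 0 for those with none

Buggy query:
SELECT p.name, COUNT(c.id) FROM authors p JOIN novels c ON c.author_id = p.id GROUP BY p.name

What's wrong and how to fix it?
Bug: INNER JOIN drops authors rows that have no matching novels rows

Fix: Use LEFT JOIN so parents without children still appear (COUNT(c.id) gives 0)

Corrected query:
SELECT p.name, COUNT(c.id) FROM authors p LEFT JOIN novels c ON c.author_id = p.id GROUP BY p.name

Result:
name    | COUNT(c.id)
--------+------------
Atwood  | 1          
Austen  | 1          
Le Guin | 1          
Orwell  | 0          
Tolkien | 1          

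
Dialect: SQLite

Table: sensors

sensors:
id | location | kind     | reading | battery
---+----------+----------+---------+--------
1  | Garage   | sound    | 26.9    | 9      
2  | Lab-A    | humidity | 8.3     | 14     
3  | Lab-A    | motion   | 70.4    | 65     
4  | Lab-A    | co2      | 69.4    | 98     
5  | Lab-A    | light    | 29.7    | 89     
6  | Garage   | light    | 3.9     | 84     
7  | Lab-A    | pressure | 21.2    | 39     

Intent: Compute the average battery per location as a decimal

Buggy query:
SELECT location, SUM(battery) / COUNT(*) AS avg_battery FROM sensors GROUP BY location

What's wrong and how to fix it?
Bug: Both operands are integers, so '/' performs integer division and truncates

Fix: Multiply by 1.0 (or CAST to REAL) to force floating-point division

Corrected query:
SELECT location, SUM(battery) * 1.0 / COUNT(*) AS avg_battery FROM sensors GROUP BY location

Result:
location | avg_battery
---------+------------
Garage   | 46.5       
Lab-A    | 61         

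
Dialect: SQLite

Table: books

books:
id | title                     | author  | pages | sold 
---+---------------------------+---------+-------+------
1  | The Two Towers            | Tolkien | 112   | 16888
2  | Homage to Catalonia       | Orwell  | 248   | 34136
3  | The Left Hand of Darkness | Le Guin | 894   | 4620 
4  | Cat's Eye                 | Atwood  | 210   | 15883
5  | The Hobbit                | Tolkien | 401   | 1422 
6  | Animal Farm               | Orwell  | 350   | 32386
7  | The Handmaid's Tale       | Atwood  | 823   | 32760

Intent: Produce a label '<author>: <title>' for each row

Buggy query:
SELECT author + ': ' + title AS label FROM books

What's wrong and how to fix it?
Bug: '+' is numeric addition; on text columns SQLite converts them to 0 instead of concatenating

Fix: Replace + with || to concatenate text

Corrected query:
SELECT author || ': ' || title AS label FROM books

Result:
label                             
----------------------------------
Tolkien: The Two Towers           
Orwell: Homage to Catalonia       
Le Guin: The Left Hand of Darkness
Atwood: Cat's Eye                 
Tolkien: The Hobbit               
Orwell: Animal Farm               
Atwood: The Handmaid's Tale       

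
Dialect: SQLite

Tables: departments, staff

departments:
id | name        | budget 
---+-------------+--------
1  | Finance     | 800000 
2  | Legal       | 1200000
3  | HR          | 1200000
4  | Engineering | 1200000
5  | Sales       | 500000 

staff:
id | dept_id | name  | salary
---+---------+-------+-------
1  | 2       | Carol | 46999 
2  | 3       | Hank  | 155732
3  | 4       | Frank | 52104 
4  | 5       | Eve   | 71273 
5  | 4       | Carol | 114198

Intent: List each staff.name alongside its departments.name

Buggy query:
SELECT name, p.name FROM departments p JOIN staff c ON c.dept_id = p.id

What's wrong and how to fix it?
Bug: 'name' exists in both joined tables, so the database can't tell which one is meant

Fix: Qualify the column with its table alias (c.name)

Corrected query:
SELECT c.name, p.name FROM departments p JOIN staff c ON c.dept_id = p.id

Result:
name  | name       
------+------------
Carol | Legal      
Hank  | HR         
Frank | Engineering
Eve   | Sales      
Carol | Engineering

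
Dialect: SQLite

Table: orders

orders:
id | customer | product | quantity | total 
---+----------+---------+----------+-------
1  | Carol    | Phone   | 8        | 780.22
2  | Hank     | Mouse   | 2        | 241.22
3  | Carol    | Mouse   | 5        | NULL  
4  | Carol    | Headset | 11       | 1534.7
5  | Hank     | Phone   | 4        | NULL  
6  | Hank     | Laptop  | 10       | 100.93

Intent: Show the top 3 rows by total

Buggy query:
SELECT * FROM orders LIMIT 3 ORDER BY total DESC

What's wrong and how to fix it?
Bug: ORDER BY cannot follow LIMIT; LIMIT is the final clause

Fix: Swap the clauses: ORDER BY first, then LIMIT

Corrected query:
SELECT * FROM orders ORDER BY total DESC LIMIT 3

Result:
id | customer | product | quantity | total 
---+----------+---------+----------+-------
4  | Carol    | Headset | 11       | 1534.7
1  | Carol    | Phone   | 8        | 780.22
2  | Hank     | Mouse   | 2        | 241.22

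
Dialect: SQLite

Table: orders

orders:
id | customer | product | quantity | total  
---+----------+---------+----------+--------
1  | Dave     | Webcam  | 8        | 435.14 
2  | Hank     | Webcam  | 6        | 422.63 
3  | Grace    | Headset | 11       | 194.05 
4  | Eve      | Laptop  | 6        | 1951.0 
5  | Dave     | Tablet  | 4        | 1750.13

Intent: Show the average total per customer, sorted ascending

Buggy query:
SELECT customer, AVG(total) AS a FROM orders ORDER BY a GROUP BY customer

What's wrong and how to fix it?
Bug: ORDER BY appears before GROUP BY; SQL clause order requires GROUP BY first

Fix: Move ORDER BY to the end, after GROUP BY

Corrected query:
SELECT customer, AVG(total) AS a FROM orders GROUP BY customer ORDER BY a

Result:
customer | a       
---------+---------
Grace    | 194.05  
Hank     | 422.63  
Dave     | 1092.635
Eve      | 1951    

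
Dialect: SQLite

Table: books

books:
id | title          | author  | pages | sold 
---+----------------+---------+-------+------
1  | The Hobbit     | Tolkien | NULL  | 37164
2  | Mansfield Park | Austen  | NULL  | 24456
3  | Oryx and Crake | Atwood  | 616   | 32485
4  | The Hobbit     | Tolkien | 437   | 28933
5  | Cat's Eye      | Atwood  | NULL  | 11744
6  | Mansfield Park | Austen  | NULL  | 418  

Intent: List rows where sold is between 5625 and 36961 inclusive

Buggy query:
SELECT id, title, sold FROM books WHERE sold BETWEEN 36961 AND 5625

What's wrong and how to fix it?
Bug: The bounds are reversed; BETWEEN a AND b requires a <= b to match anything

Fix: Swap the bounds so the smaller value comes first

Corrected query:
SELECT id, title, sold FROM books WHERE sold BETWEEN 5625 AND 36961

Result:
id | title          | sold 
---+----------------+------
2  | Mansfield Park | 24456
3  | Oryx and Crake | 32485
4  | The Hobbit     | 28933
5  | Cat's Eye      | 11744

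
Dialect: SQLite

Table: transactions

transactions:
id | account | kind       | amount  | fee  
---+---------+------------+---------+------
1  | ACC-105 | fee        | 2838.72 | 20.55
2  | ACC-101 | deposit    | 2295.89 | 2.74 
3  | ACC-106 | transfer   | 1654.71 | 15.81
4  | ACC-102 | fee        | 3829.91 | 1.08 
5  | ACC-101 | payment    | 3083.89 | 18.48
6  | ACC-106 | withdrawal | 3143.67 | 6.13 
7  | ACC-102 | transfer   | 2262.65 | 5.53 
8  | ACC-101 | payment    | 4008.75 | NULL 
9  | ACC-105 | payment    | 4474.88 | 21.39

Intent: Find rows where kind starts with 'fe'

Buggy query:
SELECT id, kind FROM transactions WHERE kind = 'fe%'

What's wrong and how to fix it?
Bug: '=' compares the literal string including the % character; pattern matching needs LIKE

Fix: Use LIKE for wildcard pattern matching

Corrected query:
SELECT id, kind FROM transactions WHERE kind LIKE 'fe%'

Result:
id | kind
---+-----
1  | fee 
4  | fee 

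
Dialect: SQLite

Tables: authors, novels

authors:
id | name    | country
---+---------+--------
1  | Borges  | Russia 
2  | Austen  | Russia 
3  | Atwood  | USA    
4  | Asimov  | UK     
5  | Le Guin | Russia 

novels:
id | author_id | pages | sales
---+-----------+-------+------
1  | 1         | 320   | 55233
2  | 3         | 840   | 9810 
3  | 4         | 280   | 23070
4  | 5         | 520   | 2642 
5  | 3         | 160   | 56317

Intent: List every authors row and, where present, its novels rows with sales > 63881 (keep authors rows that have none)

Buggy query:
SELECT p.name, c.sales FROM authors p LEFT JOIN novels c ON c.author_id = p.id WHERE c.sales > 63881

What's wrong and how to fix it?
Bug: A WHERE condition on the right-hand table after LEFT JOIN drops unmatched parents

Fix: Put 'c.sales > 63881' in the JOIN's ON clause instead of WHERE

Corrected query:
SELECT p.name, c.sales FROM authors p LEFT JOIN novels c ON c.author_id = p.id AND c.sales > 63881

Result:
name    | sales
--------+------
Borges  | NULL 
Austen  | NULL 
Atwood  | NULL 
Asimov  | NULL 
Le Guin | NULL 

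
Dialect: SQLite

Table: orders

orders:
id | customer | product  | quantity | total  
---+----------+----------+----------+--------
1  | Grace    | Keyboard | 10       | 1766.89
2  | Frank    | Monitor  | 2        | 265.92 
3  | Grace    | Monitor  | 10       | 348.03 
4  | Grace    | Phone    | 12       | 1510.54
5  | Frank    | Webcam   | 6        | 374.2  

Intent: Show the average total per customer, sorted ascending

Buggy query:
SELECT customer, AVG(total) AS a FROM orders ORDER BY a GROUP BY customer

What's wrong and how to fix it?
Bug: ORDER BY appears before GROUP BY; SQL clause order requires GROUP BY first

Fix: Move ORDER BY to the end, after GROUP BY

Corrected query:
SELECT customer, AVG(total) AS a FROM orders GROUP BY customer ORDER BY a

Result:
customer | a          
---------+------------
Frank    | 320.06     
Grace    | 1208.486667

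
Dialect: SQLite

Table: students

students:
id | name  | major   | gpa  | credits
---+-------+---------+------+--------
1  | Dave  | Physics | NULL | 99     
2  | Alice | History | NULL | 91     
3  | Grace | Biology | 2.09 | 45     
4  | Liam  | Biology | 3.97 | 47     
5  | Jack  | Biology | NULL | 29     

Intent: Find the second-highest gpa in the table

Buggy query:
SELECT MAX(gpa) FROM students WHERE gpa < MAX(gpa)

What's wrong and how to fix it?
Bug: MAX(gpa) on the right of the comparison is an aggregate-in-WHERE error

Fix: Compute the overall MAX in a subquery, then take MAX of rows below it

Corrected query:
SELECT MAX(gpa) FROM students WHERE gpa < (SELECT MAX(gpa) FROM students)

Result:
MAX(gpa)
--------
2.09    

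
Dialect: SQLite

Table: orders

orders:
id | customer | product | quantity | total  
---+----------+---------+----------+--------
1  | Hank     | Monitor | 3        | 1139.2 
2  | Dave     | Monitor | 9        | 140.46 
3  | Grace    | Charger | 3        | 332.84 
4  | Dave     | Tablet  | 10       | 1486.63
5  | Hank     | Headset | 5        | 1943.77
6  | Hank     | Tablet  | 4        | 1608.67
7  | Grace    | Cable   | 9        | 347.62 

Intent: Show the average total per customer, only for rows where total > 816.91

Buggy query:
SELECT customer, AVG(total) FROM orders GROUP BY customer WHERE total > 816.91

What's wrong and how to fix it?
Bug: Row-level WHERE must come before GROUP BY in the clause order

Fix: Move the WHERE clause before GROUP BY

Corrected query:
SELECT customer, AVG(total) FROM orders WHERE total > 816.91 GROUP BY customer

Result:
customer | AVG(total)
---------+-----------
Dave     | 1486.63   
Hank     | 1563.88   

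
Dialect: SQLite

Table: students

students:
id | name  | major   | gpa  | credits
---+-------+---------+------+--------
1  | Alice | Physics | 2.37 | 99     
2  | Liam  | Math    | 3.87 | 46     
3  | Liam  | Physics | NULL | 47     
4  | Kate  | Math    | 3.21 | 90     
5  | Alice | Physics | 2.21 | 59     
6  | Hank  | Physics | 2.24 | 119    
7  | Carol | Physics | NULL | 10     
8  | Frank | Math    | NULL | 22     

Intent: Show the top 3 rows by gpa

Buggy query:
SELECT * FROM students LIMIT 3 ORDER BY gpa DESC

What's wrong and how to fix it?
Bug: LIMIT must come after ORDER BY

Fix: Sort with ORDER BY, then apply LIMIT

Corrected query:
SELECT * FROM students ORDER BY gpa DESC LIMIT 3

Result:
id | name  | major   | gpa  | credits
---+-------+---------+------+--------
2  | Liam  | Math    | 3.87 | 46     
4  | Kate  | Math    | 3.21 | 90     
1  | Alice | Physics | 2.37 | 99     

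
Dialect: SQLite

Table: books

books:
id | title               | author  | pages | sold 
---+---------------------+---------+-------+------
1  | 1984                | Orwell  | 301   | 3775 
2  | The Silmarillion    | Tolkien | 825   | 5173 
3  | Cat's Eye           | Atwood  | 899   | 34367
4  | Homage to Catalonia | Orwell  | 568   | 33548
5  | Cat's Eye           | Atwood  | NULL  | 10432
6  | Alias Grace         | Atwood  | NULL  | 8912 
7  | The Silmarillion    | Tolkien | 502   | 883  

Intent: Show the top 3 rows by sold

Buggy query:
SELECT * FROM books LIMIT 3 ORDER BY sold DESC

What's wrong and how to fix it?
Bug: ORDER BY cannot follow LIMIT; LIMIT is the final clause

Fix: Sort with ORDER BY, then apply LIMIT

Corrected query:
SELECT * FROM books ORDER BY sold DESC LIMIT 3

Result:
id | title               | author | pages | sold 
---+---------------------+--------+-------+------
3  | Cat's Eye           | Atwood | 899   | 34367
4  | Homage to Catalonia | Orwell | 568   | 33548
5  | Cat's Eye           | Atwood | NULL  | 10432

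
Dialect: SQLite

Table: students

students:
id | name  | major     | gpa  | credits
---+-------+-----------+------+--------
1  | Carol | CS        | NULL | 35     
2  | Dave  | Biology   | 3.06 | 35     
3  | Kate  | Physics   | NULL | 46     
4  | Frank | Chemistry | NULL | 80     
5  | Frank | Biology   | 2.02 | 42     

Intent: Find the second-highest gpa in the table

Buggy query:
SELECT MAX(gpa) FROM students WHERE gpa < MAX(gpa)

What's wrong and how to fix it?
Bug: MAX(gpa) on the right of the comparison is an aggregate-in-WHERE error

Fix: Put the inner MAX in a scalar subquery

Corrected query:
SELECT MAX(gpa) FROM students WHERE gpa < (SELECT MAX(gpa) FROM students)

Result:
MAX(gpa)
--------
2.02    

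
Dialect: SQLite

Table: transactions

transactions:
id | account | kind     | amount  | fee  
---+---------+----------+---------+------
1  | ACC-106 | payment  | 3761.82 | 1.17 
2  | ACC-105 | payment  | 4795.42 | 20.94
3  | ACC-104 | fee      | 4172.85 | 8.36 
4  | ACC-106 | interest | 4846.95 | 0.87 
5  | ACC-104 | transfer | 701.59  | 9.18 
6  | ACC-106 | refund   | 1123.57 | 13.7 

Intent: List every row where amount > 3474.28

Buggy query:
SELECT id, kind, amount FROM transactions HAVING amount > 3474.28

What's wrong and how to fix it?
Bug: This is a non-aggregate query (no GROUP BY, no aggregates), so in SQLite the HAVING clause is invalid here; a row-level condition belongs in WHERE

Fix: Replace HAVING with WHERE since the condition applies to individual rows

Corrected query:
SELECT id, kind, amount FROM transactions WHERE amount > 3474.28

Result:
id | kind     | amount 
---+----------+--------
1  | payment  | 3761.82
2  | payment  | 4795.42
3  | fee      | 4172.85
4  | interest | 4846.95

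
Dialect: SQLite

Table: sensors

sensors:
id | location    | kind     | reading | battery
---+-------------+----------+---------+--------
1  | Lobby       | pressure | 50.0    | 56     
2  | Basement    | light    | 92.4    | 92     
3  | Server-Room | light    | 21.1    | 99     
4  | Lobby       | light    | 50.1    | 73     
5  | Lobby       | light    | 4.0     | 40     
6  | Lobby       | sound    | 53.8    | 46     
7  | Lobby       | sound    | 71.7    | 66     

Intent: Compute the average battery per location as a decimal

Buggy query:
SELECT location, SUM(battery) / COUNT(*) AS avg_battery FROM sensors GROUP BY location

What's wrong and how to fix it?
Bug: Both operands are integers, so '/' performs integer division and truncates

Fix: Cast one side to REAL so the division keeps the fractional part

Corrected query:
SELECT location, SUM(battery) * 1.0 / COUNT(*) AS avg_battery FROM sensors GROUP BY location

Result:
location    | avg_battery
------------+------------
Basement    | 92         
Lobby       | 56.2       
Server-Room | 99         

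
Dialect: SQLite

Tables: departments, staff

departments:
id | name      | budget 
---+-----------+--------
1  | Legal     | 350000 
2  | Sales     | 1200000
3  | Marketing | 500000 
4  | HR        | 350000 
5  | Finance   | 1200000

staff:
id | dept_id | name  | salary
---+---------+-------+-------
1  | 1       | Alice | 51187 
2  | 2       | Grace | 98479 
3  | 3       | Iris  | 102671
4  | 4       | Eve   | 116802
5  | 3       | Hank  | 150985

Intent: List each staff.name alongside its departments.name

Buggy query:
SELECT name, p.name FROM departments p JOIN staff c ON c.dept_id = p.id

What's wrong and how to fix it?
Bug: Both tables have a 'name' column; the unqualified reference is ambiguous

Fix: Qualify the column with its table alias (c.name)

Corrected query:
SELECT c.name, p.name FROM departments p JOIN staff c ON c.dept_id = p.id

Result:
name  | name     
------+----------
Alice | Legal    
Grace | Sales    
Iris  | Marketing
Eve   | HR       
Hank  | Marketing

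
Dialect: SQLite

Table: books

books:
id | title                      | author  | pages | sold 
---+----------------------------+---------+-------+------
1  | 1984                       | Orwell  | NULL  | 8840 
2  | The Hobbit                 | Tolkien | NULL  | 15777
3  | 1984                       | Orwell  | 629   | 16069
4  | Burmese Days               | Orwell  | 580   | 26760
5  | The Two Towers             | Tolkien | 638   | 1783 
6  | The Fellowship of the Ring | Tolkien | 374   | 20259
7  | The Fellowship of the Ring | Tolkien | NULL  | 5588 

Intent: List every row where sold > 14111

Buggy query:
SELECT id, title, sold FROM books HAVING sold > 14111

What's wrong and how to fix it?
Bug: HAVING filters the output of aggregation, but this query has no GROUP BY and no aggregate functions, so SQLite rejects it (HAVING clause on a non-aggregate query); the condition here is per row

Fix: Use WHERE for row-level filtering

Corrected query:
SELECT id, title, sold FROM books WHERE sold > 14111

Result:
id | title                      | sold 
---+----------------------------+------
2  | The Hobbit                 | 15777
3  | 1984                       | 16069
4  | Burmese Days               | 26760
6  | The Fellowship of the Ring | 20259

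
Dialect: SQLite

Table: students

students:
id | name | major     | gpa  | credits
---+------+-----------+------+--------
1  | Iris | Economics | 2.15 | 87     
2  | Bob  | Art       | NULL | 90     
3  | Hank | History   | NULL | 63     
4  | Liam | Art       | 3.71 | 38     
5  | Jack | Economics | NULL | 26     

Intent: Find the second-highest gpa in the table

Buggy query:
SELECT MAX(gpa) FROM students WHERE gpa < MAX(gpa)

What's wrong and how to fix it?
Bug: The inner MAX is an aggregate inside WHERE, which is not allowed

Fix: Compute the overall MAX in a subquery, then take MAX of rows below it

Corrected query:
SELECT MAX(gpa) FROM students WHERE gpa < (SELECT MAX(gpa) FROM students)

Result:
MAX(gpa)
--------
2.15    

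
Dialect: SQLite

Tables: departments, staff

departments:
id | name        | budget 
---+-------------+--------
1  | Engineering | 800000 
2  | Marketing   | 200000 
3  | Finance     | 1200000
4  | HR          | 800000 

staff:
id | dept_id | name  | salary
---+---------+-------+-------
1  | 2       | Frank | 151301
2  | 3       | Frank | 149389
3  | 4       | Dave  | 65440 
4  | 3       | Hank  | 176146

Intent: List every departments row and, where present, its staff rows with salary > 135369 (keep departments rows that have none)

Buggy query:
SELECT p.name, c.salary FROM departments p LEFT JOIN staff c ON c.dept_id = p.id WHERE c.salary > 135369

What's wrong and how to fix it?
Bug: A WHERE condition on the right-hand table after LEFT JOIN drops unmatched parents

Fix: Put 'c.salary > 135369' in the JOIN's ON clause instead of WHERE

Corrected query:
SELECT p.name, c.salary FROM departments p LEFT JOIN staff c ON c.dept_id = p.id AND c.salary > 135369

Result:
name        | salary
------------+-------
Engineering | NULL  
Marketing   | 151301
Finance     | 149389
Finance     | 176146
HR          | NULL  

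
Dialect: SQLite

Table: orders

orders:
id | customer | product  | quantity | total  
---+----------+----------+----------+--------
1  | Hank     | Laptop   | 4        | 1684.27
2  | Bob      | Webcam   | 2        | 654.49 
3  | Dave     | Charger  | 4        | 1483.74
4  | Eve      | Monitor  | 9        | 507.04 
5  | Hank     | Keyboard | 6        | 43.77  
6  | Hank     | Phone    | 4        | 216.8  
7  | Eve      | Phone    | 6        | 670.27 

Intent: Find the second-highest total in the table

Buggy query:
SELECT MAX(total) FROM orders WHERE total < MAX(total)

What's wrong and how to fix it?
Bug: The inner MAX is an aggregate inside WHERE, which is not allowed

Fix: Compute the overall MAX in a subquery, then take MAX of rows below it

Corrected query:
SELECT MAX(total) FROM orders WHERE total < (SELECT MAX(total) FROM orders)

Result:
MAX(total)
----------
1483.74   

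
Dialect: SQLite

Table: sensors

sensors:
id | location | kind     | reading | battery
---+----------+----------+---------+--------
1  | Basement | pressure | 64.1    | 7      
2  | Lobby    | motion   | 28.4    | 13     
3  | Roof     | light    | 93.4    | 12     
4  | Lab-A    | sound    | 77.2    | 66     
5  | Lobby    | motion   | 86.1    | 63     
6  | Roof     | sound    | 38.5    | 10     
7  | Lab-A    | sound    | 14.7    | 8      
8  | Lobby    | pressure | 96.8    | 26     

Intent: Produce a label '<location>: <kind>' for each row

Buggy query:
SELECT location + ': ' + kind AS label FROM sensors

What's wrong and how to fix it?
Bug: '+' is numeric addition; on text columns SQLite converts them to 0 instead of concatenating

Fix: Use the || operator for string concatenation

Corrected query:
SELECT location || ': ' || kind AS label FROM sensors

Result:
label             
------------------
Basement: pressure
Lobby: motion     
Roof: light       
Lab-A: sound      
Lobby: motion     
Roof: sound       
Lab-A: sound      
Lobby: pressure   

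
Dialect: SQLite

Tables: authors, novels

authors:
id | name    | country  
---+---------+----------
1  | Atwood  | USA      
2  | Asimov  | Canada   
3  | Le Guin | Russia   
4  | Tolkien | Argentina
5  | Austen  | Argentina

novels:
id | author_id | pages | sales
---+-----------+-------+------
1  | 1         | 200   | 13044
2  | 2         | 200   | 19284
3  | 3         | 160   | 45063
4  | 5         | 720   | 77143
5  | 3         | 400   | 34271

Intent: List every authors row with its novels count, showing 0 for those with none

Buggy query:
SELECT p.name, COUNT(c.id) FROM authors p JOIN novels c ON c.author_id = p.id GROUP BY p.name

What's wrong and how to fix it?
Bug: INNER JOIN drops authors rows that have no matching novels rows

Fix: Use LEFT JOIN so parents without children still appear (COUNT(c.id) gives 0)

Corrected query:
SELECT p.name, COUNT(c.id) FROM authors p LEFT JOIN novels c ON c.author_id = p.id GROUP BY p.name

Result:
name    | COUNT(c.id)
--------+------------
Asimov  | 1          
Atwood  | 1          
Austen  | 1          
Le Guin | 2          
Tolkien | 0          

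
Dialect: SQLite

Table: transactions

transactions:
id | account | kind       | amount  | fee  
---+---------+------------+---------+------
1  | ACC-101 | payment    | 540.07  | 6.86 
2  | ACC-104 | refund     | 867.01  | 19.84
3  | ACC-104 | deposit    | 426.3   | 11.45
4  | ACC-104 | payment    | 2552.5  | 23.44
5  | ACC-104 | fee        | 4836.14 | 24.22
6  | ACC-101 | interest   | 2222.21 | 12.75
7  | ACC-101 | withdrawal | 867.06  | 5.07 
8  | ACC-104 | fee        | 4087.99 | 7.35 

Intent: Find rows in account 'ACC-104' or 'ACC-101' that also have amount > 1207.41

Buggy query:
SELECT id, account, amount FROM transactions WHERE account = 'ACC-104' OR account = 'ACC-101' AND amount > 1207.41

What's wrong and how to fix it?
Bug: Without parentheses, AND is evaluated before OR, so the amount filter only applies to the 'ACC-101' branch

Fix: Group the OR with parentheses (or use IN), then AND the threshold

Corrected query:
SELECT id, account, amount FROM transactions WHERE (account = 'ACC-104' OR account = 'ACC-101') AND amount > 1207.41

Result:
id | account | amount 
---+---------+--------
4  | ACC-104 | 2552.5 
5  | ACC-104 | 4836.14
6  | ACC-101 | 2222.21
8  | ACC-104 | 4087.99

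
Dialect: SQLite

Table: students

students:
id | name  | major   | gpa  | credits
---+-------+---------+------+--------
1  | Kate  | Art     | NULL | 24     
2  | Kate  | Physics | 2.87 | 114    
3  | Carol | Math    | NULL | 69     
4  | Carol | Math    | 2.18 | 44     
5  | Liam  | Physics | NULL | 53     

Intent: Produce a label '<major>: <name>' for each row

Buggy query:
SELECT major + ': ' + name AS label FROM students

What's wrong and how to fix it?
Bug: SQLite uses || for string concatenation; + coerces text to numbers (yielding 0)

Fix: Use the || operator for string concatenation

Corrected query:
SELECT major || ': ' || name AS label FROM students

Result:
label        
-------------
Art: Kate    
Physics: Kate
Math: Carol  
Math: Carol  
Physics: Liam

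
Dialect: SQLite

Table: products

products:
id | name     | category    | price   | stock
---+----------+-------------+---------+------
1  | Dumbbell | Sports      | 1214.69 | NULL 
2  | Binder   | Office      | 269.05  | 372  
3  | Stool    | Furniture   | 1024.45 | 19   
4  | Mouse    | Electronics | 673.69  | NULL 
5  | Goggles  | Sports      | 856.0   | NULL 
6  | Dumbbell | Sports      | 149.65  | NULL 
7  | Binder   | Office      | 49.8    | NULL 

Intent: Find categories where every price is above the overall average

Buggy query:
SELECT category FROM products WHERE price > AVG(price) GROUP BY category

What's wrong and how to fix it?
Bug: WHERE evaluates per row before aggregation, so AVG() is unavailable

Fix: Compute the overall average in a scalar subquery and compare each group's MIN against it in HAVING

Corrected query:
SELECT category FROM products GROUP BY category HAVING MIN(price) > (SELECT AVG(price) FROM products)

Result:
category   
-----------
Electronics
Furniture  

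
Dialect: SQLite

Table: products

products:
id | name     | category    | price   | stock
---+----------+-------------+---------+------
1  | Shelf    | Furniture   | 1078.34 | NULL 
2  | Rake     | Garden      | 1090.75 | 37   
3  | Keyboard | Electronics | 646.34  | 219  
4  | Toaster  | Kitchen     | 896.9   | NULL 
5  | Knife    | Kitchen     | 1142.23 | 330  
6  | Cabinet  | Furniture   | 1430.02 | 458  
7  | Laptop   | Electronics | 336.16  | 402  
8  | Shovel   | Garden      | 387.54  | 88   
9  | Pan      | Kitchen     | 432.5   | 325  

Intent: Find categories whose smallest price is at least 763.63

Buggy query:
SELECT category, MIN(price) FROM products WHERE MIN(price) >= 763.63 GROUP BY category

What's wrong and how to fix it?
Bug: Aggregates like MIN are computed per group after WHERE runs

Fix: Use HAVING for the per-group MIN condition

Corrected query:
SELECT category, MIN(price) FROM products GROUP BY category HAVING MIN(price) >= 763.63

Result:
category  | MIN(price)
----------+-----------
Furniture | 1078.34   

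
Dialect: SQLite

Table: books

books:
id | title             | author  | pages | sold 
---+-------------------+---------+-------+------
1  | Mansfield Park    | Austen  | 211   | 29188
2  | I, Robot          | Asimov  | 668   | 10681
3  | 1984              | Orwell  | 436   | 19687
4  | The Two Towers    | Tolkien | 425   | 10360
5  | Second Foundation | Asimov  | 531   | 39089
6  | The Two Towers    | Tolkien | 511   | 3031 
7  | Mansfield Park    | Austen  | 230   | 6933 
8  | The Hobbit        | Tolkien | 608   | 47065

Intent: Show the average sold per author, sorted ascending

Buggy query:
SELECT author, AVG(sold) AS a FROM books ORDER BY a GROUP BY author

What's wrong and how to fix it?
Bug: ORDER BY appears before GROUP BY; SQL clause order requires GROUP BY first

Fix: Move ORDER BY to the end, after GROUP BY

Corrected query:
SELECT author, AVG(sold) AS a FROM books GROUP BY author ORDER BY a

Result:
author  | a      
--------+--------
Austen  | 18060.5
Orwell  | 19687  
Tolkien | 20152  
Asimov  | 24885  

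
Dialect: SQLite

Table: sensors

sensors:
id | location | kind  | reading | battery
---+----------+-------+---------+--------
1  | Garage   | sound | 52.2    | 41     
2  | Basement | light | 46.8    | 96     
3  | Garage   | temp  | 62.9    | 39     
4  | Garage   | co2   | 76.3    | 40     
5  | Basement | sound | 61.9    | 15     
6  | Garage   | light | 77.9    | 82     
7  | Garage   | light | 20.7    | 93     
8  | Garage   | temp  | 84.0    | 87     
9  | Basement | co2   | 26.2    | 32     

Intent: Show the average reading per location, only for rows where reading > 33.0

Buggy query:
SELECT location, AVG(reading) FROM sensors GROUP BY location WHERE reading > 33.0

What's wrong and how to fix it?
Bug: WHERE cannot follow GROUP BY

Fix: Place WHERE between FROM and GROUP BY

Corrected query:
SELECT location, AVG(reading) FROM sensors WHERE reading > 33.0 GROUP BY location

Result:
location | AVG(reading)
---------+-------------
Basement | 54.35       
Garage   | 70.66       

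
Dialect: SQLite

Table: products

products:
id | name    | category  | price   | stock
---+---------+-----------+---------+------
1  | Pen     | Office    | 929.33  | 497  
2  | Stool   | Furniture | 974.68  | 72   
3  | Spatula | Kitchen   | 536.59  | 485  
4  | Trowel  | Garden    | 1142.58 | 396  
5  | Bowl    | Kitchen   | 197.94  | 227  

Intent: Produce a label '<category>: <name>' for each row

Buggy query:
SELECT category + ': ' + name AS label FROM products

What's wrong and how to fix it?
Bug: '+' is numeric addition; on text columns SQLite converts them to 0 instead of concatenating

Fix: Replace + with || to concatenate text

Corrected query:
SELECT category || ': ' || name AS label FROM products

Result:
label           
----------------
Office: Pen     
Furniture: Stool
Kitchen: Spatula
Garden: Trowel  
Kitchen: Bowl   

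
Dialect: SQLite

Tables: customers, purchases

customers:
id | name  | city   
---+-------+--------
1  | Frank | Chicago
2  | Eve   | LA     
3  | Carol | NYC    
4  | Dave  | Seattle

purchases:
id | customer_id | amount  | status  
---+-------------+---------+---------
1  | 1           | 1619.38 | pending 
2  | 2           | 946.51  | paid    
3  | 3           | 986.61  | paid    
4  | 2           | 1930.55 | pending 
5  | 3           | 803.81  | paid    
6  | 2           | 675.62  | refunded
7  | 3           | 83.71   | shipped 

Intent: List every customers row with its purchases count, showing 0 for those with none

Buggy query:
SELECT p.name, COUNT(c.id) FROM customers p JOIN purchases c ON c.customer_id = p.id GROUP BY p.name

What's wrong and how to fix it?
Bug: An inner join excludes parents with zero children

Fix: Switch to LEFT JOIN to retain unmatched parent rows

Corrected query:
SELECT p.name, COUNT(c.id) FROM customers p LEFT JOIN purchases c ON c.customer_id = p.id GROUP BY p.name

Result:
name  | COUNT(c.id)
------+------------
Carol | 3          
Dave  | 0          
Eve   | 3          
Frank | 1          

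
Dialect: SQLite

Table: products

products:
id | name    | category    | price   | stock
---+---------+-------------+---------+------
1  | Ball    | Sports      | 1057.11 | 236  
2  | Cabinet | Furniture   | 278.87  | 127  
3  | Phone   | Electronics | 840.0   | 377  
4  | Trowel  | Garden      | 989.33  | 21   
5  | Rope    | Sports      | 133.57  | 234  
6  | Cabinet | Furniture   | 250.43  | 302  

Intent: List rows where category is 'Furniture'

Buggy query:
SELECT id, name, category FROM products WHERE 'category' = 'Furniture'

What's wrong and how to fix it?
Bug: Single quotes denote string literals in SQL; the column name is being compared as a constant string

Fix: Remove the quotes around the column name (or use double quotes for an identifier)

Corrected query:
SELECT id, name, category FROM products WHERE category = 'Furniture'

Result:
id | name    | category 
---+---------+----------
2  | Cabinet | Furniture
6  | Cabinet | Furniture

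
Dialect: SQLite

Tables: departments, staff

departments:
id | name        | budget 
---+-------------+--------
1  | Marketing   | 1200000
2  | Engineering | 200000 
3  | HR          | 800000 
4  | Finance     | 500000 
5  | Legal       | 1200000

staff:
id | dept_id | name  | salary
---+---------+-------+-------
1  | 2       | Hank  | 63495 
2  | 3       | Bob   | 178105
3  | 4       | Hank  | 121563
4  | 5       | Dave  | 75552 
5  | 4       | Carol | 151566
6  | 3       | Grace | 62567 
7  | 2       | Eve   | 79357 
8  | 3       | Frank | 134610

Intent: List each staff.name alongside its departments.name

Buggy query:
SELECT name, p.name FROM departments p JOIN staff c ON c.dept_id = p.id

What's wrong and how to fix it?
Bug: Both tables have a 'name' column; the unqualified reference is ambiguous

Fix: Qualify the column with its table alias (c.name)

Corrected query:
SELECT c.name, p.name FROM departments p JOIN staff c ON c.dept_id = p.id

Result:
name  | name       
------+------------
Hank  | Engineering
Bob   | HR         
Hank  | Finance    
Dave  | Legal      
Carol | Finance    
Grace | HR         
Eve   | Engineering
Frank | HR         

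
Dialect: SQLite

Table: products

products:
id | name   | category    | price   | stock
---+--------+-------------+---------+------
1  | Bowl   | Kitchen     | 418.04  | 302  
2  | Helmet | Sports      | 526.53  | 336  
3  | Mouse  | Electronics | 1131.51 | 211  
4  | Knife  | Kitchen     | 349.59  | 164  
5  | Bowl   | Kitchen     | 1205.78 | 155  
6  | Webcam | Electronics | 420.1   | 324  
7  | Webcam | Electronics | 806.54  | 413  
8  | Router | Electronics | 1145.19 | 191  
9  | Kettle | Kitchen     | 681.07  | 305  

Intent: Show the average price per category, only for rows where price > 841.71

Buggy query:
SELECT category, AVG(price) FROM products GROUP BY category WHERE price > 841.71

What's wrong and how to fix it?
Bug: Row-level WHERE must come before GROUP BY in the clause order

Fix: Move the WHERE clause before GROUP BY

Corrected query:
SELECT category, AVG(price) FROM products WHERE price > 841.71 GROUP BY category

Result:
category    | AVG(price)
------------+-----------
Electronics | 1138.35   
Kitchen     | 1205.78   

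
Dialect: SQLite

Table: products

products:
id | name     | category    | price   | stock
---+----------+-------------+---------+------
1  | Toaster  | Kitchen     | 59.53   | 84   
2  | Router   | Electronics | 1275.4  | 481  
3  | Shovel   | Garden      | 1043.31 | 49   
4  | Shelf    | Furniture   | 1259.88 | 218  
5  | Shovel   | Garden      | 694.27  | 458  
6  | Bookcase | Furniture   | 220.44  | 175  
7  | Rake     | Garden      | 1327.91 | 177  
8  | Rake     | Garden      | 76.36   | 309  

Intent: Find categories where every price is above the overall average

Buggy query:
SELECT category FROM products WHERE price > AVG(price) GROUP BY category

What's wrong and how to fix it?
Bug: AVG() is an aggregate; it can't sit directly in WHERE

Fix: Use a subquery for AVG and a HAVING MIN(...) filter so the condition holds for every row in the group

Corrected query:
SELECT category FROM products GROUP BY category HAVING MIN(price) > (SELECT AVG(price) FROM products)

Result:
category   
-----------
Electronics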